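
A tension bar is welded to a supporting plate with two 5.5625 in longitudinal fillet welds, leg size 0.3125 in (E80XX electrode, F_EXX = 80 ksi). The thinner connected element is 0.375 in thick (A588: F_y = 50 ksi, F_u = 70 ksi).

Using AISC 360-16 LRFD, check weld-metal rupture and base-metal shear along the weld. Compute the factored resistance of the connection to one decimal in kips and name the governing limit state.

Weld metal: throat = 0.707×0.3125 = 0.22094 in, L = 2×5.5625 = 11.125 in. φR_n = 0.75 × 0.6 × 80 × 0.22094 × 11.125 = 88.5 kips.
Base metal shear (0.375 in plate): yield φR_n = 1.0×0.6×50×0.375×11.125 = 125.2 kips; rupture φR_n = 0.75×0.6×70×0.375×11.125 = 131.4 kips; take 125.2 kips (yield).
Governing: min(88.5, 125.2) = 88.5 kips → weld metal.

88.5 kips (weld metal governs)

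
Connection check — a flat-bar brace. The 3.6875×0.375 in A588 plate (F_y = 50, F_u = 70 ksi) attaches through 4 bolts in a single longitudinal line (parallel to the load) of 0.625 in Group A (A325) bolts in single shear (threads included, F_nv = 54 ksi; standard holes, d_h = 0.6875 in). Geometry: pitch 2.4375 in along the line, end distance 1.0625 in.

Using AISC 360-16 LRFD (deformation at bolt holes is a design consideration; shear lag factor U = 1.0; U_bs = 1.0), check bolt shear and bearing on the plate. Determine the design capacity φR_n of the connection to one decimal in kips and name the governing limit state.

49.7 kips (bolt shear governs)

Bolt shear: A_b = π(0.625)²/4 = 0.3068 in². φR_n = 0.75 × 54 × 0.3068 × 4 × 1 = 49.7 kips.
Bearing (0.375 in plate, F_u = 70 ksi): end bolts L_c = 1.0625 − 0.6875/2 = 0.71875, R_n = min(1.2×0.71875×0.375×70, 2.4×0.625×0.375×70) = 22.641 kips/bolt; interior L_c = 2.4375 − 0.6875 = 1.75, R_n = 39.375 kips/bolt. φR_n = 0.75 × (1×22.641 + 3×39.375) = 105.6 kips.
Governing: min(49.7, 105.6) = 49.7 kips → bolt shear.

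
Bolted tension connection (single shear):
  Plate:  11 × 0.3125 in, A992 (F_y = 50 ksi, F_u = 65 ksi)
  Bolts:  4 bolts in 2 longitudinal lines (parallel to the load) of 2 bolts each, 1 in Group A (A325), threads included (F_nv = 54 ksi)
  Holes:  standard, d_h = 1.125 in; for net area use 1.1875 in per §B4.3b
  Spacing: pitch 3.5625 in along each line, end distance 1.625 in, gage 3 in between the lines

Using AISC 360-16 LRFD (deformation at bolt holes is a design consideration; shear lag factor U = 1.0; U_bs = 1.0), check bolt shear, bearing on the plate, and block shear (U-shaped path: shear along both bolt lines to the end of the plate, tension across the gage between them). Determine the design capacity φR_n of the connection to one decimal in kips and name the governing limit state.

Bolt shear: A_b = π(1)²/4 = 0.7854 in². φR_n = 0.75 × 54 × 0.7854 × 4 × 1 = 127.2 kips.
Bearing (0.3125 in plate, F_u = 65 ksi): end bolts L_c = 1.625 − 1.125/2 = 1.0625, R_n = min(1.2×1.0625×0.3125×65, 2.4×1×0.3125×65) = 25.898 kips/bolt; interior L_c = 3.5625 − 1.125 = 2.4375, R_n = 48.75 kips/bolt. φR_n = 0.75 × (2×25.898 + 2×48.75) = 112.0 kips.
Block shear: shear path 2×[1.625+1×3.5625] = 2×5.1875 in, A_gv = 3.2422, A_nv = 2×(5.1875 − 1.5×1.1875)×0.3125 = 2.1289 in²; tension across gage: (3 − 1×1.1875)×0.3125 = 0.56641 in². R_n = min(0.6×65×2.1289, 0.6×50×3.2422) + 1.0×65×0.56641 = min(83.027, 97.266) + 36.817 = 119.84 kips. φR_n = 0.75 × 119.84 = 89.9 kips.
Governing: min(127.2, 112.0, 89.9) = 89.9 kips → block shear.

89.9 kips (block shear governs)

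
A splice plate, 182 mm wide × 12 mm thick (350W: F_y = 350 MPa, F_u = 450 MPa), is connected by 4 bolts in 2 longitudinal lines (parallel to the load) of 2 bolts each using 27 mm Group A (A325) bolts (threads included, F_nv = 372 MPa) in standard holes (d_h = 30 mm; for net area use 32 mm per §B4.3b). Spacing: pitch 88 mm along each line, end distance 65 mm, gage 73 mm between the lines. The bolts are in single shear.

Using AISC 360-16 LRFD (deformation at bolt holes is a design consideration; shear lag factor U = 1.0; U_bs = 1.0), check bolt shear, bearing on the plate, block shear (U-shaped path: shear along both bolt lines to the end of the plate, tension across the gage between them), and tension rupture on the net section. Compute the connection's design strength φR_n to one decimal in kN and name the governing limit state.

477.9 kN (net-section rupture governs)

Bolt shear: A_b = π(27)²/4 = 572.56 mm². φR_n = 0.75 × 372 × 572.56 × 4 × 1 = 639.0 kN.
Bearing (12 mm plate, F_u = 450 MPa): end bolts L_c = 65 − 30/2 = 50, R_n = min(1.2×50×12×450, 2.4×27×12×450) = 324 kN/bolt; interior L_c = 88 − 30 = 58, R_n = 349.92 kN/bolt. φR_n = 0.75 × (2×324 + 2×349.92) = 1010.9 kN.
Block shear: shear path 2×[65+1×88] = 2×153 mm, A_gv = 3672, A_nv = 2×(153 − 1.5×32)×12 = 2520 mm²; tension across gage: (73 − 1×32)×12 = 492 mm². R_n = min(0.6×450×2520, 0.6×350×3672) + 1.0×450×492 = min(680.4, 771.12) + 221.4 = 901.8 kN. φR_n = 0.75 × 901.8 = 676.4 kN.
Tension rupture (net): A_n = (182 − 2×32)×12 = 1416 mm² (U = 1.0, A_e = A_n). φR_n = 0.75 × 450 × 1416 = 477.9 kN.
Governing: min(639.0, 1010.9, 676.4, 477.9) = 477.9 kN → net-section rupture.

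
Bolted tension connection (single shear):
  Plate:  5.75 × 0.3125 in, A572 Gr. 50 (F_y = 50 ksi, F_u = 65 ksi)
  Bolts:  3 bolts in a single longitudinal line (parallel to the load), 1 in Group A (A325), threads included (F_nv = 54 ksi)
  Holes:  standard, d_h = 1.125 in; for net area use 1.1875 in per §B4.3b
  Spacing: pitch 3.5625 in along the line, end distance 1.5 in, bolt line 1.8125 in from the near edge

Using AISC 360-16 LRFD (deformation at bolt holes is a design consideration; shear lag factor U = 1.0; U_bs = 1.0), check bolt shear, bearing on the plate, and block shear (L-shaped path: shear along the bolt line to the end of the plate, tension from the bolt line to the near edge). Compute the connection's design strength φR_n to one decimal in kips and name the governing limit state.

70.3 kips (block shear governs)

Bolt shear: A_b = π(1)²/4 = 0.7854 in². φR_n = 0.75 × 54 × 0.7854 × 3 × 1 = 95.4 kips.
Bearing (0.3125 in plate, F_u = 65 ksi): end bolts L_c = 1.5 − 1.125/2 = 0.9375, R_n = min(1.2×0.9375×0.3125×65, 2.4×1×0.3125×65) = 22.852 kips/bolt; interior L_c = 3.5625 − 1.125 = 2.4375, R_n = 48.75 kips/bolt. φR_n = 0.75 × (1×22.852 + 2×48.75) = 90.3 kips.
Block shear: shear path 1×[1.5+2×3.5625] = 1×8.625 in, A_gv = 2.6953, A_nv = 1×(8.625 − 2.5×1.1875)×0.3125 = 1.7676 in²; tension to near edge: (1.8125 − 0.5×1.1875)×0.3125 = 0.38086 in². R_n = min(0.6×65×1.7676, 0.6×50×2.6953) + 1.0×65×0.38086 = min(68.936, 80.859) + 24.756 = 93.692 kips. φR_n = 0.75 × 93.692 = 70.3 kips.
Governing: min(95.4, 90.3, 70.3) = 70.3 kips → block shear.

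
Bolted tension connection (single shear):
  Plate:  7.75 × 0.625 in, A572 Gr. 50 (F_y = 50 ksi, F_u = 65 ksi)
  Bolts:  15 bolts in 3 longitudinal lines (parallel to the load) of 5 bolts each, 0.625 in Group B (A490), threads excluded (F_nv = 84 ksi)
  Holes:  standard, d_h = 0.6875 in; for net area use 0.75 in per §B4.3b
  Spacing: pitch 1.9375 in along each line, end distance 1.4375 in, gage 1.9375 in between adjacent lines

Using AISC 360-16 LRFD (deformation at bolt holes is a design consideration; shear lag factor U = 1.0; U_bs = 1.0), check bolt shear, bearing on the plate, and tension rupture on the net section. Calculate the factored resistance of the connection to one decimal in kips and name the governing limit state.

Bolt shear: A_b = π(0.625)²/4 = 0.3068 in². φR_n = 0.75 × 84 × 0.3068 × 15 × 1 = 289.9 kips.
Bearing (0.625 in plate, F_u = 65 ksi): end bolts L_c = 1.4375 − 0.6875/2 = 1.09375, R_n = min(1.2×1.09375×0.625×65, 2.4×0.625×0.625×65) = 53.32 kips/bolt; interior L_c = 1.9375 − 0.6875 = 1.25, R_n = 60.938 kips/bolt. φR_n = 0.75 × (3×53.32 + 12×60.938) = 668.4 kips.
Tension rupture (net): A_n = (7.75 − 3×0.75)×0.625 = 3.4375 in² (U = 1.0, A_e = A_n). φR_n = 0.75 × 65 × 3.4375 = 167.6 kips.
Governing: min(289.9, 668.4, 167.6) = 167.6 kips → net-section rupture.

167.6 kips (net-section rupture governs)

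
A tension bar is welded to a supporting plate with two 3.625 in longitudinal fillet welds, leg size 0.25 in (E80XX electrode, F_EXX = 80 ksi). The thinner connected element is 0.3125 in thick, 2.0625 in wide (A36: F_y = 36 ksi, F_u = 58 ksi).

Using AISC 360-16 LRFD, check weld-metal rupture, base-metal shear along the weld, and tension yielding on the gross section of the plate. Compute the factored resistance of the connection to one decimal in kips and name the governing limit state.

Weld metal: throat = 0.707×0.25 = 0.17675 in, L = 2×3.625 = 7.25 in. φR_n = 0.75 × 0.6 × 80 × 0.17675 × 7.25 = 46.1 kips.
Base metal shear (0.3125 in plate): yield φR_n = 1.0×0.6×36×0.3125×7.25 = 48.9 kips; rupture φR_n = 0.75×0.6×58×0.3125×7.25 = 59.1 kips; take 48.9 kips (yield).
Tension yield (gross): A_g = 2.0625×0.3125 = 0.64453 in². φR_n = 0.90 × 36 × 0.64453 = 20.9 kips.
Governing: min(46.1, 48.9, 20.9) = 20.9 kips → gross-section yield.

20.9 kips (gross-section yield governs)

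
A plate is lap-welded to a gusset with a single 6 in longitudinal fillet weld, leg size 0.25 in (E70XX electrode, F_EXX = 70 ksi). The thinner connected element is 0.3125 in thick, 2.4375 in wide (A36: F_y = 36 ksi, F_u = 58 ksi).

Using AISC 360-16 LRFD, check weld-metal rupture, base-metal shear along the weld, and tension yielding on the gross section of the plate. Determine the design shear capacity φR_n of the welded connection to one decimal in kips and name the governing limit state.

Weld metal: throat = 0.707×0.25 = 0.17675 in, L = 6 in. φR_n = 0.75 × 0.6 × 70 × 0.17675 × 6 = 33.4 kips.
Base metal shear (0.3125 in plate): yield φR_n = 1.0×0.6×36×0.3125×6 = 40.5 kips; rupture φR_n = 0.75×0.6×58×0.3125×6 = 48.9 kips; take 40.5 kips (yield).
Tension yield (gross): A_g = 2.4375×0.3125 = 0.76172 in². φR_n = 0.90 × 36 × 0.76172 = 24.7 kips.
Governing: min(33.4, 40.5, 24.7) = 24.7 kips → gross-section yield.

24.7 kips (gross-section yield governs)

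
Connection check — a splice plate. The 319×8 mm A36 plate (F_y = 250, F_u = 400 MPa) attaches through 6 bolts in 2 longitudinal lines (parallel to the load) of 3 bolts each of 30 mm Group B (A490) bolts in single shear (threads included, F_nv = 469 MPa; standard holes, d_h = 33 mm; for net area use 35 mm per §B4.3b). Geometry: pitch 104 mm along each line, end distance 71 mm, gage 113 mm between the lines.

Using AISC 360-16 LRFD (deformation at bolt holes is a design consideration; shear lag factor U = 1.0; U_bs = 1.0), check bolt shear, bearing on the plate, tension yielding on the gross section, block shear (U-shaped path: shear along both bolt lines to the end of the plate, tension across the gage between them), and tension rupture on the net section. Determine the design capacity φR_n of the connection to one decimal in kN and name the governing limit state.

574.2 kN (gross-section yield governs)

Bolt shear: A_b = π(30)²/4 = 706.86 mm². φR_n = 0.75 × 469 × 706.86 × 6 × 1 = 1491.8 kN.
Bearing (8 mm plate, F_u = 400 MPa): end bolts L_c = 71 − 33/2 = 54.5, R_n = min(1.2×54.5×8×400, 2.4×30×8×400) = 209.28 kN/bolt; interior L_c = 104 − 33 = 71, R_n = 230.4 kN/bolt. φR_n = 0.75 × (2×209.28 + 4×230.4) = 1005.1 kN.
Tension yield (gross): A_g = 319×8 = 2552 mm². φR_n = 0.90 × 250 × 2552 = 574.2 kN.
Block shear: shear path 2×[71+2×104] = 2×279 mm, A_gv = 4464, A_nv = 2×(279 − 2.5×35)×8 = 3064 mm²; tension across gage: (113 − 1×35)×8 = 624 mm². R_n = min(0.6×400×3064, 0.6×250×4464) + 1.0×400×624 = min(735.36, 669.6) + 249.6 = 919.2 kN. φR_n = 0.75 × 919.2 = 689.4 kN.
Tension rupture (net): A_n = (319 − 2×35)×8 = 1992 mm² (U = 1.0, A_e = A_n). φR_n = 0.75 × 400 × 1992 = 597.6 kN.
Governing: min(1491.8, 1005.1, 574.2, 689.4, 597.6) = 574.2 kN → gross-section yield.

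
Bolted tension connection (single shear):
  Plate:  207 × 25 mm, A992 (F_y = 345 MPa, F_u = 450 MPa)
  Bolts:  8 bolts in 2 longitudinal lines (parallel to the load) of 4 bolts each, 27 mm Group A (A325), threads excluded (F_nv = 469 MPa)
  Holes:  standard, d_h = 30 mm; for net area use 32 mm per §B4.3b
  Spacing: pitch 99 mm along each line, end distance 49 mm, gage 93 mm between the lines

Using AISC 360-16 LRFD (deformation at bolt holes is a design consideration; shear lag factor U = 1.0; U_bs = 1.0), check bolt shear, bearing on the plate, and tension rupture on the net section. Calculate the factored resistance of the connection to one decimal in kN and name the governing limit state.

Bolt shear: A_b = π(27)²/4 = 572.56 mm². φR_n = 0.75 × 469 × 572.56 × 8 × 1 = 1611.2 kN.
Bearing (25 mm plate, F_u = 450 MPa): end bolts L_c = 49 − 30/2 = 34, R_n = min(1.2×34×25×450, 2.4×27×25×450) = 459 kN/bolt; interior L_c = 99 − 30 = 69, R_n = 729 kN/bolt. φR_n = 0.75 × (2×459 + 6×729) = 3969.0 kN.
Tension rupture (net): A_n = (207 − 2×32)×25 = 3575 mm² (U = 1.0, A_e = A_n). φR_n = 0.75 × 450 × 3575 = 1206.6 kN.
Governing: min(1611.2, 3969.0, 1206.6) = 1206.6 kN → net-section rupture.

1206.6 kN (net-section rupture governs)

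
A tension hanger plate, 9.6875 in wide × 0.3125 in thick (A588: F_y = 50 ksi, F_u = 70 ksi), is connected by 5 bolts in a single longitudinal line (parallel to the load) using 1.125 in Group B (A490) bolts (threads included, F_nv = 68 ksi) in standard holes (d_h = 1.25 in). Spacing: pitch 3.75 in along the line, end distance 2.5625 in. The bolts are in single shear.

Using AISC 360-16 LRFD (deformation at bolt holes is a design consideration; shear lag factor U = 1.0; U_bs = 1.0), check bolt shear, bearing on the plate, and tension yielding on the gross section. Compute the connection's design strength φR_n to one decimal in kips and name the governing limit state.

Bolt shear: A_b = π(1.125)²/4 = 0.99402 in². φR_n = 0.75 × 68 × 0.99402 × 5 × 1 = 253.5 kips.
Bearing (0.3125 in plate, F_u = 70 ksi): end bolts L_c = 2.5625 − 1.25/2 = 1.9375, R_n = min(1.2×1.9375×0.3125×70, 2.4×1.125×0.3125×70) = 50.859 kips/bolt; interior L_c = 3.75 − 1.25 = 2.5, R_n = 59.063 kips/bolt. φR_n = 0.75 × (1×50.859 + 4×59.063) = 215.3 kips.
Tension yield (gross): A_g = 9.6875×0.3125 = 3.0273 in². φR_n = 0.90 × 50 × 3.0273 = 136.2 kips.
Governing: min(253.5, 215.3, 136.2) = 136.2 kips → gross-section yield.

136.2 kips (gross-section yield governs)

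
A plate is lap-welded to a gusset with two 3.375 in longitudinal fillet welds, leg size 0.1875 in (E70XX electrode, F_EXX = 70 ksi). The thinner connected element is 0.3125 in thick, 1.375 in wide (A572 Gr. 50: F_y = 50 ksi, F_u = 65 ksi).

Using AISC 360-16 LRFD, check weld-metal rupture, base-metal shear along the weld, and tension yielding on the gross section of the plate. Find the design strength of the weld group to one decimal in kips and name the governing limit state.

19.3 kips (gross-section yield governs)

Weld metal: throat = 0.707×0.1875 = 0.13256 in, L = 2×3.375 = 6.75 in. φR_n = 0.75 × 0.6 × 70 × 0.13256 × 6.75 = 28.2 kips.
Base metal shear (0.3125 in plate): yield φR_n = 1.0×0.6×50×0.3125×6.75 = 63.3 kips; rupture φR_n = 0.75×0.6×65×0.3125×6.75 = 61.7 kips; take 61.7 kips (rupture).
Tension yield (gross): A_g = 1.375×0.3125 = 0.42969 in². φR_n = 0.90 × 50 × 0.42969 = 19.3 kips.
Governing: min(28.2, 61.7, 19.3) = 19.3 kips → gross-section yield.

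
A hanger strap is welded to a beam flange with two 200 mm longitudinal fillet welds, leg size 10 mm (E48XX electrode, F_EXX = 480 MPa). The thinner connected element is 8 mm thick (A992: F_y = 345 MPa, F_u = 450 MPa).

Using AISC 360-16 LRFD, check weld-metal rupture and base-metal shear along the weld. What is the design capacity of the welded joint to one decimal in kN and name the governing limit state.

Weld metal: throat = 0.707×10 = 7.07 mm, L = 2×200 = 400 mm. φR_n = 0.75 × 0.6 × 480 × 7.07 × 400 = 610.8 kN.
Base metal shear (8 mm plate): yield φR_n = 1.0×0.6×345×8×400 = 662.4 kN; rupture φR_n = 0.75×0.6×450×8×400 = 648.0 kN; take 648.0 kN (rupture).
Governing: min(610.8, 648.0) = 610.8 kN → weld metal.

610.8 kN (weld metal governs)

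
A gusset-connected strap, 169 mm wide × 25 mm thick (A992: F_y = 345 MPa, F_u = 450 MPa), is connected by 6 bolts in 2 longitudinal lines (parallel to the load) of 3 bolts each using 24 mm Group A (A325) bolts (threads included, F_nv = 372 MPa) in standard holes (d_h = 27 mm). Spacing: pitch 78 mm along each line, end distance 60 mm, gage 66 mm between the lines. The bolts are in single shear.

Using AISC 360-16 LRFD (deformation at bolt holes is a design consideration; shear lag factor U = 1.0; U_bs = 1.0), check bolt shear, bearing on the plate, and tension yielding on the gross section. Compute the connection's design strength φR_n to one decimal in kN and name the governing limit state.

Bolt shear: A_b = π(24)²/4 = 452.39 mm². φR_n = 0.75 × 372 × 452.39 × 6 × 1 = 757.3 kN.
Bearing (25 mm plate, F_u = 450 MPa): end bolts L_c = 60 − 27/2 = 46.5, R_n = min(1.2×46.5×25×450, 2.4×24×25×450) = 627.75 kN/bolt; interior L_c = 78 − 27 = 51, R_n = 648 kN/bolt. φR_n = 0.75 × (2×627.75 + 4×648) = 2885.6 kN.
Tension yield (gross): A_g = 169×25 = 4225 mm². φR_n = 0.90 × 345 × 4225 = 1311.9 kN.
Governing: min(757.3, 2885.6, 1311.9) = 757.3 kN → bolt shear.

757.3 kN (bolt shear governs)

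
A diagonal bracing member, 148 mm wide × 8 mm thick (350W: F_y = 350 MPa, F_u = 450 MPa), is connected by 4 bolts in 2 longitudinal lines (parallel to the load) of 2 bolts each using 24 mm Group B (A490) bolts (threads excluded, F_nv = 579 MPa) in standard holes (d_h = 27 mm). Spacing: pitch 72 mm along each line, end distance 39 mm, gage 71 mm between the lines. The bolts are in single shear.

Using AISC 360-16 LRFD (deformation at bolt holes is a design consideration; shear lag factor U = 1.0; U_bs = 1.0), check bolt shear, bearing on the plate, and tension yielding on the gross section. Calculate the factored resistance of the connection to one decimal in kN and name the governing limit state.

Bolt shear: A_b = π(24)²/4 = 452.39 mm². φR_n = 0.75 × 579 × 452.39 × 4 × 1 = 785.8 kN.
Bearing (8 mm plate, F_u = 450 MPa): end bolts L_c = 39 − 27/2 = 25.5, R_n = min(1.2×25.5×8×450, 2.4×24×8×450) = 110.16 kN/bolt; interior L_c = 72 − 27 = 45, R_n = 194.4 kN/bolt. φR_n = 0.75 × (2×110.16 + 2×194.4) = 456.8 kN.
Tension yield (gross): A_g = 148×8 = 1184 mm². φR_n = 0.90 × 350 × 1184 = 373.0 kN.
Governing: min(785.8, 456.8, 373.0) = 373.0 kN → gross-section yield.

373.0 kN (gross-section yield governs)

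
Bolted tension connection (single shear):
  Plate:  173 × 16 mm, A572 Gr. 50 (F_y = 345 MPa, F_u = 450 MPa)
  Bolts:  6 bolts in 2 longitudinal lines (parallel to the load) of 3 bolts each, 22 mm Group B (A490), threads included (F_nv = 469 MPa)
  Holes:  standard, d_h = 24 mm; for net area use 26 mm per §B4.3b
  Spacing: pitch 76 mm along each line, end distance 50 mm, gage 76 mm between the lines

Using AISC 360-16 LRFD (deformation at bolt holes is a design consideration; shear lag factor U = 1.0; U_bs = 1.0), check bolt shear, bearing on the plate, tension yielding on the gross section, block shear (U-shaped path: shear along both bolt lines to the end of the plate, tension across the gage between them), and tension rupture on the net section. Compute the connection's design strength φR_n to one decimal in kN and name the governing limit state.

653.4 kN (net-section rupture governs)

Bolt shear: A_b = π(22)²/4 = 380.13 mm². φR_n = 0.75 × 469 × 380.13 × 6 × 1 = 802.3 kN.
Bearing (16 mm plate, F_u = 450 MPa): end bolts L_c = 50 − 24/2 = 38, R_n = min(1.2×38×16×450, 2.4×22×16×450) = 328.32 kN/bolt; interior L_c = 76 − 24 = 52, R_n = 380.16 kN/bolt. φR_n = 0.75 × (2×328.32 + 4×380.16) = 1633.0 kN.
Tension yield (gross): A_g = 173×16 = 2768 mm². φR_n = 0.90 × 345 × 2768 = 859.5 kN.
Block shear: shear path 2×[50+2×76] = 2×202 mm, A_gv = 6464, A_nv = 2×(202 − 2.5×26)×16 = 4384 mm²; tension across gage: (76 − 1×26)×16 = 800 mm². R_n = min(0.6×450×4384, 0.6×345×6464) + 1.0×450×800 = min(1183.7, 1338) + 360 = 1543.7 kN. φR_n = 0.75 × 1543.7 = 1157.8 kN.
Tension rupture (net): A_n = (173 − 2×26)×16 = 1936 mm² (U = 1.0, A_e = A_n). φR_n = 0.75 × 450 × 1936 = 653.4 kN.
Governing: min(802.3, 1633.0, 859.5, 1157.8, 653.4) = 653.4 kN → net-section rupture.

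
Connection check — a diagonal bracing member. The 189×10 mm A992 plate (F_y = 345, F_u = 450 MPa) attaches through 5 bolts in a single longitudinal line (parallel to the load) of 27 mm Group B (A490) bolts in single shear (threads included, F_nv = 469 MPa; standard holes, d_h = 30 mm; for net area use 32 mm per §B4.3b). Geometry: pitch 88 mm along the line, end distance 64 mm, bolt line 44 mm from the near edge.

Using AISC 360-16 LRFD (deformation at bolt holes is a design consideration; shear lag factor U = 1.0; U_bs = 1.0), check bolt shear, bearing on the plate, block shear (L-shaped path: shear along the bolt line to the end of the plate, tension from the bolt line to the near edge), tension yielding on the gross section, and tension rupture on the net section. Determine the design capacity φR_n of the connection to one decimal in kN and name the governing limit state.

529.9 kN (net-section rupture governs)

Bolt shear: A_b = π(27)²/4 = 572.56 mm². φR_n = 0.75 × 469 × 572.56 × 5 × 1 = 1007.0 kN.
Bearing (10 mm plate, F_u = 450 MPa): end bolts L_c = 64 − 30/2 = 49, R_n = min(1.2×49×10×450, 2.4×27×10×450) = 264.6 kN/bolt; interior L_c = 88 − 30 = 58, R_n = 291.6 kN/bolt. φR_n = 0.75 × (1×264.6 + 4×291.6) = 1073.3 kN.
Block shear: shear path 1×[64+4×88] = 1×416 mm, A_gv = 4160, A_nv = 1×(416 − 4.5×32)×10 = 2720 mm²; tension to near edge: (44 − 0.5×32)×10 = 280 mm². R_n = min(0.6×450×2720, 0.6×345×4160) + 1.0×450×280 = min(734.4, 861.12) + 126 = 860.4 kN. φR_n = 0.75 × 860.4 = 645.3 kN.
Tension yield (gross): A_g = 189×10 = 1890 mm². φR_n = 0.90 × 345 × 1890 = 586.8 kN.
Tension rupture (net): A_n = (189 − 1×32)×10 = 1570 mm² (U = 1.0, A_e = A_n). φR_n = 0.75 × 450 × 1570 = 529.9 kN.
Governing: min(1007.0, 1073.3, 645.3, 586.8, 529.9) = 529.9 kN → net-section rupture.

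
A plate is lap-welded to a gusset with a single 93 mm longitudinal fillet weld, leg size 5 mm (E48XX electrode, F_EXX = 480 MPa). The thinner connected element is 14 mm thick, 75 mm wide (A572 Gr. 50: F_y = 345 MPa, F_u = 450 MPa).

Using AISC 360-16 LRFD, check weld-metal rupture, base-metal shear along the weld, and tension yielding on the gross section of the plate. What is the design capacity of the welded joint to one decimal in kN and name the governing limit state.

71.0 kN (weld metal governs)

Weld metal: throat = 0.707×5 = 3.535 mm, L = 93 mm. φR_n = 0.75 × 0.6 × 480 × 3.535 × 93 = 71.0 kN.
Base metal shear (14 mm plate): yield φR_n = 1.0×0.6×345×14×93 = 269.5 kN; rupture φR_n = 0.75×0.6×450×14×93 = 263.7 kN; take 263.7 kN (rupture).
Tension yield (gross): A_g = 75×14 = 1050 mm². φR_n = 0.90 × 345 × 1050 = 326.0 kN.
Governing: min(71.0, 263.7, 326.0) = 71.0 kN → weld metal.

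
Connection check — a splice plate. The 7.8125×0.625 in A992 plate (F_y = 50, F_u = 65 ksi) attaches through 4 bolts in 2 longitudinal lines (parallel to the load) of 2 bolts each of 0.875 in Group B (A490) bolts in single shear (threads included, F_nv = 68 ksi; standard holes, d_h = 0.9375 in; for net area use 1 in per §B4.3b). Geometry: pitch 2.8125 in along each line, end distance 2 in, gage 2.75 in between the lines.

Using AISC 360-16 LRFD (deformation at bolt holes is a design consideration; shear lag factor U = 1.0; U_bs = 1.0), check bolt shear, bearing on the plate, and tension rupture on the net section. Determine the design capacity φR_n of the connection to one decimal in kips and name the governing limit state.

122.7 kips (bolt shear governs)

Bolt shear: A_b = π(0.875)²/4 = 0.60132 in². φR_n = 0.75 × 68 × 0.60132 × 4 × 1 = 122.7 kips.
Bearing (0.625 in plate, F_u = 65 ksi): end bolts L_c = 2 − 0.9375/2 = 1.53125, R_n = min(1.2×1.53125×0.625×65, 2.4×0.875×0.625×65) = 74.648 kips/bolt; interior L_c = 2.8125 − 0.9375 = 1.875, R_n = 85.313 kips/bolt. φR_n = 0.75 × (2×74.648 + 2×85.313) = 239.9 kips.
Tension rupture (net): A_n = (7.8125 − 2×1)×0.625 = 3.6328 in² (U = 1.0, A_e = A_n). φR_n = 0.75 × 65 × 3.6328 = 177.1 kips.
Governing: min(122.7, 239.9, 177.1) = 122.7 kips → bolt shear.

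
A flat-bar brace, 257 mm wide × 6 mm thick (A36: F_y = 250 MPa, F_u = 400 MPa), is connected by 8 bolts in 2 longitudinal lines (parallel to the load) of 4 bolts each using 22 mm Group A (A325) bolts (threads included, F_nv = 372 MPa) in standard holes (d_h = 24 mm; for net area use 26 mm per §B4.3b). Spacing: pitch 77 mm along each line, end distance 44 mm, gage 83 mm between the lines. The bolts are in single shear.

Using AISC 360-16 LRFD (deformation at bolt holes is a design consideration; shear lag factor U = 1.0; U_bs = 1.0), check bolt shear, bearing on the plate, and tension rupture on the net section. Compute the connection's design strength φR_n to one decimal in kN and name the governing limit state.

369.0 kN (net-section rupture governs)

Bolt shear: A_b = π(22)²/4 = 380.13 mm². φR_n = 0.75 × 372 × 380.13 × 8 × 1 = 848.5 kN.
Bearing (6 mm plate, F_u = 400 MPa): end bolts L_c = 44 − 24/2 = 32, R_n = min(1.2×32×6×400, 2.4×22×6×400) = 92.16 kN/bolt; interior L_c = 77 − 24 = 53, R_n = 126.72 kN/bolt. φR_n = 0.75 × (2×92.16 + 6×126.72) = 708.5 kN.
Tension rupture (net): A_n = (257 − 2×26)×6 = 1230 mm² (U = 1.0, A_e = A_n). φR_n = 0.75 × 400 × 1230 = 369.0 kN.
Governing: min(848.5, 708.5, 369.0) = 369.0 kN → net-section rupture.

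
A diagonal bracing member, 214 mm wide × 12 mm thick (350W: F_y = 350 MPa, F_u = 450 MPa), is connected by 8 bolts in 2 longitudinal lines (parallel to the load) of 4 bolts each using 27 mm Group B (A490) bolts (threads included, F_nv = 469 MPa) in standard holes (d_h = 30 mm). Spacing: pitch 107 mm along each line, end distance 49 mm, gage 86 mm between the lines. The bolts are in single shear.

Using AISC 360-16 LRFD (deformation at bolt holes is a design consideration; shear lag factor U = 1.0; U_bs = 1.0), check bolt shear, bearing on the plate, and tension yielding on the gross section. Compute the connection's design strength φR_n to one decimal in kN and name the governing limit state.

Bolt shear: A_b = π(27)²/4 = 572.56 mm². φR_n = 0.75 × 469 × 572.56 × 8 × 1 = 1611.2 kN.
Bearing (12 mm plate, F_u = 450 MPa): end bolts L_c = 49 − 30/2 = 34, R_n = min(1.2×34×12×450, 2.4×27×12×450) = 220.32 kN/bolt; interior L_c = 107 − 30 = 77, R_n = 349.92 kN/bolt. φR_n = 0.75 × (2×220.32 + 6×349.92) = 1905.1 kN.
Tension yield (gross): A_g = 214×12 = 2568 mm². φR_n = 0.90 × 350 × 2568 = 808.9 kN.
Governing: min(1611.2, 1905.1, 808.9) = 808.9 kN → gross-section yield.

808.9 kN (gross-section yield governs)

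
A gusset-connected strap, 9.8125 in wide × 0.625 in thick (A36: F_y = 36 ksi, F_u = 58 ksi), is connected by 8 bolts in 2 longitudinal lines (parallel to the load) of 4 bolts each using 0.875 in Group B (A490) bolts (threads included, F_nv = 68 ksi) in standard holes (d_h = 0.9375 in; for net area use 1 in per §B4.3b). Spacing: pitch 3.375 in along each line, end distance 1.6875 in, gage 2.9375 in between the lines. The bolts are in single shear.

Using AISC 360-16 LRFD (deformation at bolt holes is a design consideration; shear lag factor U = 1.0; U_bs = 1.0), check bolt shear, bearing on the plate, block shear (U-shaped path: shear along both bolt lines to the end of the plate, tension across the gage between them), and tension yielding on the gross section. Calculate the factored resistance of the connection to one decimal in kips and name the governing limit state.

198.7 kips (gross-section yield governs)

Bolt shear: A_b = π(0.875)²/4 = 0.60132 in². φR_n = 0.75 × 68 × 0.60132 × 8 × 1 = 245.3 kips.
Bearing (0.625 in plate, F_u = 58 ksi): end bolts L_c = 1.6875 − 0.9375/2 = 1.21875, R_n = min(1.2×1.21875×0.625×58, 2.4×0.875×0.625×58) = 53.016 kips/bolt; interior L_c = 3.375 − 0.9375 = 2.4375, R_n = 76.125 kips/bolt. φR_n = 0.75 × (2×53.016 + 6×76.125) = 422.1 kips.
Block shear: shear path 2×[1.6875+3×3.375] = 2×11.8125 in, A_gv = 14.766, A_nv = 2×(11.8125 − 3.5×1)×0.625 = 10.391 in²; tension across gage: (2.9375 − 1×1)×0.625 = 1.2109 in². R_n = min(0.6×58×10.391, 0.6×36×14.766) + 1.0×58×1.2109 = min(361.61, 318.95) + 70.232 = 389.18 kips. φR_n = 0.75 × 389.18 = 291.9 kips.
Tension yield (gross): A_g = 9.8125×0.625 = 6.1328 in². φR_n = 0.90 × 36 × 6.1328 = 198.7 kips.
Governing: min(245.3, 422.1, 291.9, 198.7) = 198.7 kips → gross-section yield.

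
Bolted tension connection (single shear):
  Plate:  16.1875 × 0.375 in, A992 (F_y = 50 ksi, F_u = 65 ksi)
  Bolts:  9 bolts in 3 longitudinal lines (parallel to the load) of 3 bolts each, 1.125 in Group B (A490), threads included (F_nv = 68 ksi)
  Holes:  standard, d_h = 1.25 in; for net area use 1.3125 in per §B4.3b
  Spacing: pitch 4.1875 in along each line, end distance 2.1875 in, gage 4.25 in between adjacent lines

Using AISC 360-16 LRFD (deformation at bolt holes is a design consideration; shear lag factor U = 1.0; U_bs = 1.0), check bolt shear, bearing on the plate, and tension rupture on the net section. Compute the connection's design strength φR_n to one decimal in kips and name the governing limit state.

223.9 kips (net-section rupture governs)

Bolt shear: A_b = π(1.125)²/4 = 0.99402 in². φR_n = 0.75 × 68 × 0.99402 × 9 × 1 = 456.3 kips.
Bearing (0.375 in plate, F_u = 65 ksi): end bolts L_c = 2.1875 − 1.25/2 = 1.5625, R_n = min(1.2×1.5625×0.375×65, 2.4×1.125×0.375×65) = 45.703 kips/bolt; interior L_c = 4.1875 − 1.25 = 2.9375, R_n = 65.813 kips/bolt. φR_n = 0.75 × (3×45.703 + 6×65.813) = 399.0 kips.
Tension rupture (net): A_n = (16.1875 − 3×1.3125)×0.375 = 4.5938 in² (U = 1.0, A_e = A_n). φR_n = 0.75 × 65 × 4.5938 = 223.9 kips.
Governing: min(456.3, 399.0, 223.9) = 223.9 kips → net-section rupture.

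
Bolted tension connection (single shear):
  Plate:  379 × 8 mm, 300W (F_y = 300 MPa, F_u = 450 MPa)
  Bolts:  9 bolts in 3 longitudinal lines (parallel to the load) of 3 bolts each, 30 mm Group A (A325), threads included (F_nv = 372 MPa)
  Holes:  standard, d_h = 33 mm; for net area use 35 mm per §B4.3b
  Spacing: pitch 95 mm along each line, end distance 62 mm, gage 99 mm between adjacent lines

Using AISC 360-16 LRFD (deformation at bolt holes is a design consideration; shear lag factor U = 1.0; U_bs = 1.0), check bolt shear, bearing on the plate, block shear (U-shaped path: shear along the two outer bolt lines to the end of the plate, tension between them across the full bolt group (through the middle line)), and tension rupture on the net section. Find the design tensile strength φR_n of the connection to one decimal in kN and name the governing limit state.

739.8 kN (net-section rupture governs)

Bolt shear: A_b = π(30)²/4 = 706.86 mm². φR_n = 0.75 × 372 × 706.86 × 9 × 1 = 1774.9 kN.
Bearing (8 mm plate, F_u = 450 MPa): end bolts L_c = 62 − 33/2 = 45.5, R_n = min(1.2×45.5×8×450, 2.4×30×8×450) = 196.56 kN/bolt; interior L_c = 95 − 33 = 62, R_n = 259.2 kN/bolt. φR_n = 0.75 × (3×196.56 + 6×259.2) = 1608.7 kN.
Block shear: shear path 2×[62+2×95] = 2×252 mm, A_gv = 4032, A_nv = 2×(252 − 2.5×35)×8 = 2632 mm²; tension across gage: (198 − 2×35)×8 = 1024 mm². R_n = min(0.6×450×2632, 0.6×300×4032) + 1.0×450×1024 = min(710.64, 725.76) + 460.8 = 1171.4 kN. φR_n = 0.75 × 1171.4 = 878.6 kN.
Tension rupture (net): A_n = (379 − 3×35)×8 = 2192 mm² (U = 1.0, A_e = A_n). φR_n = 0.75 × 450 × 2192 = 739.8 kN.
Governing: min(1774.9, 1608.7, 878.6, 739.8) = 739.8 kN → net-section rupture.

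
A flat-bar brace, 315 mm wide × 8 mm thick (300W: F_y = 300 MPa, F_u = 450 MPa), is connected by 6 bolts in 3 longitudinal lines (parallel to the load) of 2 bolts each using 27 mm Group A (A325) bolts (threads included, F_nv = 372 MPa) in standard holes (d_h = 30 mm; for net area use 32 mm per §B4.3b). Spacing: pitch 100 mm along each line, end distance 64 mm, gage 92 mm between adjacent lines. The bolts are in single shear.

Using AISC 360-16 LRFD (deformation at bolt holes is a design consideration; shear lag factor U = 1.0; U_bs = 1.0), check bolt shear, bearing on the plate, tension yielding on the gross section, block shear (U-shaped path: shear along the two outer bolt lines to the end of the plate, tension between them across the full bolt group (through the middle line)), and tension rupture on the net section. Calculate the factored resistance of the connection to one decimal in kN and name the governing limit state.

591.3 kN (net-section rupture governs)

Bolt shear: A_b = π(27)²/4 = 572.56 mm². φR_n = 0.75 × 372 × 572.56 × 6 × 1 = 958.5 kN.
Bearing (8 mm plate, F_u = 450 MPa): end bolts L_c = 64 − 30/2 = 49, R_n = min(1.2×49×8×450, 2.4×27×8×450) = 211.68 kN/bolt; interior L_c = 100 − 30 = 70, R_n = 233.28 kN/bolt. φR_n = 0.75 × (3×211.68 + 3×233.28) = 1001.2 kN.
Tension yield (gross): A_g = 315×8 = 2520 mm². φR_n = 0.90 × 300 × 2520 = 680.4 kN.
Block shear: shear path 2×[64+1×100] = 2×164 mm, A_gv = 2624, A_nv = 2×(164 − 1.5×32)×8 = 1856 mm²; tension across gage: (184 − 2×32)×8 = 960 mm². R_n = min(0.6×450×1856, 0.6×300×2624) + 1.0×450×960 = min(501.12, 472.32) + 432 = 904.32 kN. φR_n = 0.75 × 904.32 = 678.2 kN.
Tension rupture (net): A_n = (315 − 3×32)×8 = 1752 mm² (U = 1.0, A_e = A_n). φR_n = 0.75 × 450 × 1752 = 591.3 kN.
Governing: min(958.5, 1001.2, 680.4, 678.2, 591.3) = 591.3 kN → net-section rupture.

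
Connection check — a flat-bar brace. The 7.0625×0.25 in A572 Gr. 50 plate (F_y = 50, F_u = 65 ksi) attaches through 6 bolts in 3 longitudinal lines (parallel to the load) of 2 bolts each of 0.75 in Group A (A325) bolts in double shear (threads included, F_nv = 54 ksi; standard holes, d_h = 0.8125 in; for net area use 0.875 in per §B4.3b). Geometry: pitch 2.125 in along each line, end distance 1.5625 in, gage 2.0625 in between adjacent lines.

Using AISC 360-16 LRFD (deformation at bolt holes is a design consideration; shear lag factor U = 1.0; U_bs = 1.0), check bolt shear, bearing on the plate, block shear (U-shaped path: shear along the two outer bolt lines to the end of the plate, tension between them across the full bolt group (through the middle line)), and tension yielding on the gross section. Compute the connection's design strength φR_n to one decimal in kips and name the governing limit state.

63.7 kips (block shear governs)

Bolt shear: A_b = π(0.75)²/4 = 0.44179 in². φR_n = 0.75 × 54 × 0.44179 × 6 × 2 = 214.7 kips.
Bearing (0.25 in plate, F_u = 65 ksi): end bolts L_c = 1.5625 − 0.8125/2 = 1.15625, R_n = min(1.2×1.15625×0.25×65, 2.4×0.75×0.25×65) = 22.547 kips/bolt; interior L_c = 2.125 − 0.8125 = 1.3125, R_n = 25.594 kips/bolt. φR_n = 0.75 × (3×22.547 + 3×25.594) = 108.3 kips.
Block shear: shear path 2×[1.5625+1×2.125] = 2×3.6875 in, A_gv = 1.8438, A_nv = 2×(3.6875 − 1.5×0.875)×0.25 = 1.1875 in²; tension across gage: (4.125 − 2×0.875)×0.25 = 0.59375 in². R_n = min(0.6×65×1.1875, 0.6×50×1.8438) + 1.0×65×0.59375 = min(46.313, 55.314) + 38.594 = 84.907 kips. φR_n = 0.75 × 84.907 = 63.7 kips.
Tension yield (gross): A_g = 7.0625×0.25 = 1.7656 in². φR_n = 0.90 × 50 × 1.7656 = 79.5 kips.
Governing: min(214.7, 108.3, 63.7, 79.5) = 63.7 kips → block shear.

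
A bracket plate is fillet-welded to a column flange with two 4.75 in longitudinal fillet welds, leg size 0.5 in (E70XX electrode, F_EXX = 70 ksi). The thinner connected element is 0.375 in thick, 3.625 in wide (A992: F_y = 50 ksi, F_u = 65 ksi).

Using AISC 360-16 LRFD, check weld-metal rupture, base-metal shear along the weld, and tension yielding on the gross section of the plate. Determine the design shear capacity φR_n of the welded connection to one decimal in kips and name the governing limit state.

61.2 kips (gross-section yield governs)

Weld metal: throat = 0.707×0.5 = 0.3535 in, L = 2×4.75 = 9.5 in. φR_n = 0.75 × 0.6 × 70 × 0.3535 × 9.5 = 105.8 kips.
Base metal shear (0.375 in plate): yield φR_n = 1.0×0.6×50×0.375×9.5 = 106.9 kips; rupture φR_n = 0.75×0.6×65×0.375×9.5 = 104.2 kips; take 104.2 kips (rupture).
Tension yield (gross): A_g = 3.625×0.375 = 1.3594 in². φR_n = 0.90 × 50 × 1.3594 = 61.2 kips.
Governing: min(105.8, 104.2, 61.2) = 61.2 kips → gross-section yield.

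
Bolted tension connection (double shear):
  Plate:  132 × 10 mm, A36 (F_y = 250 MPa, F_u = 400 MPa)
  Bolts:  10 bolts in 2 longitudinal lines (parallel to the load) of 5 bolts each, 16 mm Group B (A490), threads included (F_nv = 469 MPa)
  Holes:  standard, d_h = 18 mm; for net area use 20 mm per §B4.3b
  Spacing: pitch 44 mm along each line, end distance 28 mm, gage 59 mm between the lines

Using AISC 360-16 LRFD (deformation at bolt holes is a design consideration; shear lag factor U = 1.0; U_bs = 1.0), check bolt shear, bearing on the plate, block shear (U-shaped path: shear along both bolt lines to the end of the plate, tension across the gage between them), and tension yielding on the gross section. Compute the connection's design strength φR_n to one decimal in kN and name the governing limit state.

297.0 kN (gross-section yield governs)

Bolt shear: A_b = π(16)²/4 = 201.06 mm². φR_n = 0.75 × 469 × 201.06 × 10 × 2 = 1414.5 kN.
Bearing (10 mm plate, F_u = 400 MPa): end bolts L_c = 28 − 18/2 = 19, R_n = min(1.2×19×10×400, 2.4×16×10×400) = 91.2 kN/bolt; interior L_c = 44 − 18 = 26, R_n = 124.8 kN/bolt. φR_n = 0.75 × (2×91.2 + 8×124.8) = 885.6 kN.
Block shear: shear path 2×[28+4×44] = 2×204 mm, A_gv = 4080, A_nv = 2×(204 − 4.5×20)×10 = 2280 mm²; tension across gage: (59 − 1×20)×10 = 390 mm². R_n = min(0.6×400×2280, 0.6×250×4080) + 1.0×400×390 = min(547.2, 612) + 156 = 703.2 kN. φR_n = 0.75 × 703.2 = 527.4 kN.
Tension yield (gross): A_g = 132×10 = 1320 mm². φR_n = 0.90 × 250 × 1320 = 297.0 kN.
Governing: min(1414.5, 885.6, 527.4, 297.0) = 297.0 kN → gross-section yield.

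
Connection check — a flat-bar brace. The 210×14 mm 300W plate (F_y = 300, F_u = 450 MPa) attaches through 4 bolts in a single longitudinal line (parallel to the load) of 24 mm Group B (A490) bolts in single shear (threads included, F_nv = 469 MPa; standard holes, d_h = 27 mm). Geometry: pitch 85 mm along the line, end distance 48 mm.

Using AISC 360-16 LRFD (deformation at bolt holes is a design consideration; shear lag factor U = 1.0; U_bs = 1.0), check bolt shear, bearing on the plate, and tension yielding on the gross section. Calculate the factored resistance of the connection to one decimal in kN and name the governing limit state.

636.5 kN (bolt shear governs)

Bolt shear: A_b = π(24)²/4 = 452.39 mm². φR_n = 0.75 × 469 × 452.39 × 4 × 1 = 636.5 kN.
Bearing (14 mm plate, F_u = 450 MPa): end bolts L_c = 48 − 27/2 = 34.5, R_n = min(1.2×34.5×14×450, 2.4×24×14×450) = 260.82 kN/bolt; interior L_c = 85 − 27 = 58, R_n = 362.88 kN/bolt. φR_n = 0.75 × (1×260.82 + 3×362.88) = 1012.1 kN.
Tension yield (gross): A_g = 210×14 = 2940 mm². φR_n = 0.90 × 300 × 2940 = 793.8 kN.
Governing: min(636.5, 1012.1, 793.8) = 636.5 kN → bolt shear.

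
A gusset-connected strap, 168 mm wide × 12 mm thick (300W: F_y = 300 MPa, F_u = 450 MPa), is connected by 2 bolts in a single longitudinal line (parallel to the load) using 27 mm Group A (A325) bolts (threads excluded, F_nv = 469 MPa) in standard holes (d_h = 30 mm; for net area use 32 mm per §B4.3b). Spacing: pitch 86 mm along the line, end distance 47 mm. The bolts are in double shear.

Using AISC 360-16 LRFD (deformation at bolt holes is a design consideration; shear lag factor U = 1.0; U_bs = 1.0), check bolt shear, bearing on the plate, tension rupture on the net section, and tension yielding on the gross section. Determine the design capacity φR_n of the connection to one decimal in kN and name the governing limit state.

Bolt shear: A_b = π(27)²/4 = 572.56 mm². φR_n = 0.75 × 469 × 572.56 × 2 × 2 = 805.6 kN.
Bearing (12 mm plate, F_u = 450 MPa): end bolts L_c = 47 − 30/2 = 32, R_n = min(1.2×32×12×450, 2.4×27×12×450) = 207.36 kN/bolt; interior L_c = 86 − 30 = 56, R_n = 349.92 kN/bolt. φR_n = 0.75 × (1×207.36 + 1×349.92) = 418.0 kN.
Tension rupture (net): A_n = (168 − 1×32)×12 = 1632 mm² (U = 1.0, A_e = A_n). φR_n = 0.75 × 450 × 1632 = 550.8 kN.
Tension yield (gross): A_g = 168×12 = 2016 mm². φR_n = 0.90 × 300 × 2016 = 544.3 kN.
Governing: min(805.6, 418.0, 550.8, 544.3) = 418.0 kN → bearing.

418.0 kN (bearing governs)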